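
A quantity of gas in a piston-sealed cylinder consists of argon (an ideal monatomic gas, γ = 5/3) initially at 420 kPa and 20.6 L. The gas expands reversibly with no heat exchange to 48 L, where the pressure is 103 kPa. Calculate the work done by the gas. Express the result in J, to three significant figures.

W ≈ 5560 J

Adiabatic: W = (P₁V₁ − P₂V₂)/(γ − 1) with γ = 5/3.
P₁V₁ = 8652 J, P₂V₂ = 4944 J.
W = (8652 − 4944) / 0.6667 = 5562 J.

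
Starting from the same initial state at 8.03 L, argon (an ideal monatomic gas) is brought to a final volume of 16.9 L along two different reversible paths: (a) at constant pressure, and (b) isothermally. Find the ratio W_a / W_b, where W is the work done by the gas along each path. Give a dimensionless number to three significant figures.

Path (a) isobaric: W = P₁(V₂ − V₁) → W_a/(P₁V₁) = 1.105.
Path (b) isothermal: W = P₁V₁ ln(V₂/V₁) → W_b/(P₁V₁) = 0.7441.
W_a / W_b = 1.105 / 0.7441 = 1.484.

W_a / W_b ≈ 1.48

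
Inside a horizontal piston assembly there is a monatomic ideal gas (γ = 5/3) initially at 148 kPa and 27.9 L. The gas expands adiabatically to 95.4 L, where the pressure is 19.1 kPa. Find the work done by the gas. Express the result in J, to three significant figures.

Adiabatic: W = (P₁V₁ − P₂V₂)/(γ − 1) with γ = 5/3.
P₁V₁ = 4129 J, P₂V₂ = 1822 J.
W = (4129 − 1822) / 0.6667 = 3461 J.

W ≈ 3460 J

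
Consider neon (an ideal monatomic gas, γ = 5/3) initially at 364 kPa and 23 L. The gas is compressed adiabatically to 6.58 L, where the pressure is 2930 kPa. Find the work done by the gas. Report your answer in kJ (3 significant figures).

Adiabatic: W = (P₁V₁ − P₂V₂)/(γ − 1) with γ = 5/3.
P₁V₁ = 8372 J, P₂V₂ = 19279 J.
W = (8372 − 19279) / 0.6667 = -16361 J.

W ≈ -16.4 kJ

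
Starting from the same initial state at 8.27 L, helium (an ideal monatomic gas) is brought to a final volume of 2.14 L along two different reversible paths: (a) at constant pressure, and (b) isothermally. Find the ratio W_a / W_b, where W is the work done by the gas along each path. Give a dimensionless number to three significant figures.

W_a / W_b ≈ 0.548

Path (a) isobaric: W = P₁(V₂ − V₁) → W_a/(P₁V₁) = -0.7412.
Path (b) isothermal: W = P₁V₁ ln(V₂/V₁) → W_b/(P₁V₁) = -1.352.
W_a / W_b = -0.7412 / -1.352 = 0.5483.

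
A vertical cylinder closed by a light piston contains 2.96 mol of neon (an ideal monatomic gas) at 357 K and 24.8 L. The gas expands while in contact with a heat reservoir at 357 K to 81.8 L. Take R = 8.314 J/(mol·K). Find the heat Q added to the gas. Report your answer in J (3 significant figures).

Isothermal ⇒ ΔU = 0, so Q = W = nRT ln(V₂/V₁).
Q = (2.96)(8.314)(357) ln(81.8/24.8) = 8786 × 1.193 = 10485 J.

Q ≈ 10500 J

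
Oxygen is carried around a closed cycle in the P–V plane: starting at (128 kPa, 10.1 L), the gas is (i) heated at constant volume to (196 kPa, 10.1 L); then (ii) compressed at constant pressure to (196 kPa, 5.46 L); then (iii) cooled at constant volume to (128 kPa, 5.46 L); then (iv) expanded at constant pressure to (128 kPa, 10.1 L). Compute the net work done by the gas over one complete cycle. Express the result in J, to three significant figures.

W_net ≈ -316 J

Constant-volume legs do no work.
W(ii) = (196)(5.46 − 10.1) = -909.4 J; W(iv) = (128)(10.1 − 5.46) = 593.9 J.
W_net = -909.4 + 593.9 = -315.5 J (the counter-clockwise enclosed area).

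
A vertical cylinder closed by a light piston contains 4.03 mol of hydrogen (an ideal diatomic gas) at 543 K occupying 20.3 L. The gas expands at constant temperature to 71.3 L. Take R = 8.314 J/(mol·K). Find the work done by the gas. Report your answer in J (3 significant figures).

Isothermal: W = nRT ln(V₂/V₁).
W = (4.03)(8.314)(543) × ln(71.3/20.3)
  = 18193 × 1.256
W_by_gas = 22856 J.

W ≈ 22900 J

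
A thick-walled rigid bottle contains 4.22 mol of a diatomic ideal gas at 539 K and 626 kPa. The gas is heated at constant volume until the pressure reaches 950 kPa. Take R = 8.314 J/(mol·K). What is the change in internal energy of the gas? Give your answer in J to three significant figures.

ΔU ≈ 24500 J

Constant volume ⇒ W = 0, so Q = ΔU = nCᵥΔT with Cᵥ = 5R/2 = 20.79 J/(mol·K).
At constant V, T₂/T₁ = P₂/P₁ ⇒ ΔT = T₁(P₂/P₁ − 1) = 539·(950/626 − 1) = 279 K.
ΔU = (4.22)(20.79)(279) = 24469 J.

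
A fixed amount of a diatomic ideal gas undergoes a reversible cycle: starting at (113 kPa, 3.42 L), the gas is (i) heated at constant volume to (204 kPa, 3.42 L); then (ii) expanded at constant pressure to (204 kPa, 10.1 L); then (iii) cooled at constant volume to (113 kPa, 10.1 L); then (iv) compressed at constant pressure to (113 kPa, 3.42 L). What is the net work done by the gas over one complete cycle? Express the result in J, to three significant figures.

W_net ≈ 608 J

Constant-volume legs do no work.
W(ii) = (204)(10.1 − 3.42) = 1363 J; W(iv) = (113)(3.42 − 10.1) = -754.8 J.
W_net = 1363 − 754.8 = 607.9 J (the clockwise enclosed area).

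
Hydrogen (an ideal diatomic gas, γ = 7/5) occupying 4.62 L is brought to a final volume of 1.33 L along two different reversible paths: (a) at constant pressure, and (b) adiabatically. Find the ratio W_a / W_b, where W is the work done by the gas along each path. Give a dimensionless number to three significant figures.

Path (a) isobaric: W = P₁(V₂ − V₁) → W_a/(P₁V₁) = -0.7121.
Path (b) adiabatic: W = P₁V₁(1 − (V₁/V₂)^(γ−1))/(γ−1) → W_b/(P₁V₁) = -1.614.
W_a / W_b = -0.7121 / -1.614 = 0.4412.

W_a / W_b ≈ 0.441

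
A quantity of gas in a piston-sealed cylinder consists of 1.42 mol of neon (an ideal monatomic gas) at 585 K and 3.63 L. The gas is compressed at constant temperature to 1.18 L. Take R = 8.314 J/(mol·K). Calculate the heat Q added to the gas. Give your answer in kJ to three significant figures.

Isothermal ⇒ ΔU = 0, so Q = W = nRT ln(V₂/V₁).
Q = (1.42)(8.314)(585) ln(1.18/3.63) = 6906 × -1.124 = -7761 J.

Q ≈ -7.76 kJ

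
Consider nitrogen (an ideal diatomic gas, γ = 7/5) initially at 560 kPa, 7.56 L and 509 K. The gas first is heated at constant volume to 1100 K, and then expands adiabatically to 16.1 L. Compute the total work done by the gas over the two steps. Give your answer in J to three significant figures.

W_total ≈ 5970 J

Step 1 (isochoric): W = 0 (constant volume).
After step 1: P = 1210 kPa (V unchanged).
Step 2 (adiabatic): W = (P₁V₁ − P₂V₂)/(γ−1) = (9149 − 6762)/0.4 = 5969 J.
W_total = 0 + 5969 = 5969 J.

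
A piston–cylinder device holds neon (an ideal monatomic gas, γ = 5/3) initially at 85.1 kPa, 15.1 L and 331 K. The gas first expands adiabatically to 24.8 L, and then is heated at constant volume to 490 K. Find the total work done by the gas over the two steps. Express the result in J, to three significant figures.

Step 1 (adiabatic): W = (P₁V₁ − P₂V₂)/(γ−1) = (1285 − 923.1)/0.667 = 542.8 J.
Step 2 (isochoric): W = 0 (constant volume).
W_total = 542.8 + 0 = 542.8 J.

W_total ≈ 543 J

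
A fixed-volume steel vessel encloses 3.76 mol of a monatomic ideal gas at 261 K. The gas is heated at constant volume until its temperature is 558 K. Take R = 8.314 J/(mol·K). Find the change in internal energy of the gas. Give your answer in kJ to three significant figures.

ΔU ≈ 13.9 kJ

Constant volume ⇒ W = 0, so Q = ΔU = nCᵥΔT with Cᵥ = 3R/2 = 12.47 J/(mol·K).
ΔU = (3.76)(12.47)(558 − 261) = 13927 J.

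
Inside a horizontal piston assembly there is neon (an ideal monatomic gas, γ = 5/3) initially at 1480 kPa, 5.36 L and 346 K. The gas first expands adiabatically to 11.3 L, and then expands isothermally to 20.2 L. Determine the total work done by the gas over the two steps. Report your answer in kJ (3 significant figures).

W_total ≈ 7.46 kJ

Step 1 (adiabatic): W = (P₁V₁ − P₂V₂)/(γ−1) = (7933 − 4825)/0.667 = 4662 J.
After step 1: P = 427 kPa, V = 11.3 L, T = 210.4 K.
Step 2 (isothermal): W = P₁V₁ ln(V₂/V₁) = (4825) ln(20.2/11.3) = 2803 J.
W_total = 4662 + 2803 = 7465 J.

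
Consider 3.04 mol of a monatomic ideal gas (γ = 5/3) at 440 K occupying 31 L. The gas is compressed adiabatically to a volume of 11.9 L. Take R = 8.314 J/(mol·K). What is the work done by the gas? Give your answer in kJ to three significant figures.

W ≈ -14.9 kJ

Adiabatic: TV^(γ−1) = const with γ = 5/3.
T₂ = T₁ (V₁/V₂)^(γ−1) = 440 × (31/11.9)^0.667 = 440 × 1.893 = 833 K.
W_by = nCᵥ(T₁ − T₂) = (3.04)(12.47)(440 − 833) = -14901 J.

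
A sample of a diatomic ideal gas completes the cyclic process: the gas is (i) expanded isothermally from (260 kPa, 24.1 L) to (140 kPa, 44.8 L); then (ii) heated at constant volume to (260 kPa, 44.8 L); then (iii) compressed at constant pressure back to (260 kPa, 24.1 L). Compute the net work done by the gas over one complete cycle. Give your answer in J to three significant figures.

W_net ≈ -1500 J

Leg (i): W = PᵢVᵢ ln(V_f/Vᵢ) = (6266) ln(44.8/24.1) = 3885 J.
Leg (ii): W = 0.
Leg (iii): W = PΔV = (260)(24.1 − 44.8) = -5382 J.
W_net = 3885 − 5382 = -1497 J.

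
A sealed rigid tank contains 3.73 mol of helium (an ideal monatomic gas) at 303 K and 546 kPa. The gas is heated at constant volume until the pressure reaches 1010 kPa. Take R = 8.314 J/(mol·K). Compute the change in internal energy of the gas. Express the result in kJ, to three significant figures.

Constant volume ⇒ W = 0, so Q = ΔU = nCᵥΔT with Cᵥ = 3R/2 = 12.47 J/(mol·K).
At constant V, T₂/T₁ = P₂/P₁ ⇒ ΔT = T₁(P₂/P₁ − 1) = 303·(1010/546 − 1) = 257.5 K.
ΔU = (3.73)(12.47)(257.5) = 11978 J.

ΔU ≈ 12.0 kJ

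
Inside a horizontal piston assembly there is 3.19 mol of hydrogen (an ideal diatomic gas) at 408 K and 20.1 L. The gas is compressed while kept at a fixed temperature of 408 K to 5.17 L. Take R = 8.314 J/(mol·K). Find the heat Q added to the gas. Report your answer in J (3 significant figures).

Isothermal ⇒ ΔU = 0, so Q = W = nRT ln(V₂/V₁).
Q = (3.19)(8.314)(408) ln(5.17/20.1) = 10821 × -1.358 = -14693 J.

Q ≈ -14700 J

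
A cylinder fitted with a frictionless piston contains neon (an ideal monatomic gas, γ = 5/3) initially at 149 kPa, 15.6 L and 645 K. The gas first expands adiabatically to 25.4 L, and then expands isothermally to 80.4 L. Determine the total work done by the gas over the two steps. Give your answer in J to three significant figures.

W_total ≈ 2900 J

Step 1 (adiabatic): W = (P₁V₁ − P₂V₂)/(γ−1) = (2324 − 1679)/0.667 = 967.4 J.
After step 1: P = 66.12 kPa, V = 25.4 L, T = 466 K.
Step 2 (isothermal): W = P₁V₁ ln(V₂/V₁) = (1679) ln(80.4/25.4) = 1935 J.
W_total = 967.4 + 1935 = 2903 J.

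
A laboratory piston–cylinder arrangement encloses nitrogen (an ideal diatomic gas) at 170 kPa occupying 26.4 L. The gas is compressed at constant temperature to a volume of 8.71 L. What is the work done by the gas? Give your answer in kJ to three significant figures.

Isothermal: W = nRT ln(V₂/V₁) = P₁V₁ ln(V₂/V₁).
P₁V₁ = (170 kPa)(26.4 L) = 4488 J.
W = 4488 × ln(8.71/26.4) = 4488 × -1.109
W_by_gas = -4977 J.

W ≈ -4.98 kJ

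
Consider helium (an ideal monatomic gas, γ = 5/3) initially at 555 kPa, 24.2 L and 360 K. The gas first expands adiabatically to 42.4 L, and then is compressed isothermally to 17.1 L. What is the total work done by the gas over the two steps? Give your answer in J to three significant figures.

Step 1 (adiabatic): W = (P₁V₁ − P₂V₂)/(γ−1) = (13431 − 9241)/0.667 = 6284 J.
After step 1: P = 218 kPa, V = 42.4 L, T = 247.7 K.
Step 2 (isothermal): W = P₁V₁ ln(V₂/V₁) = (9241) ln(17.1/42.4) = -8392 J.
W_total = 6284 − 8392 = -2108 J.

W_total ≈ -2110 J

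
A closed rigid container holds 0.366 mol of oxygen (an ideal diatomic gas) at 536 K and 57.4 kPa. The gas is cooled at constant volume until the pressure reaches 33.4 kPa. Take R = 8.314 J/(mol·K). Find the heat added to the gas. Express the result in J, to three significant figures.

Q ≈ -1700 J

Constant volume ⇒ W = 0, so Q = ΔU = nCᵥΔT with Cᵥ = 5R/2 = 20.79 J/(mol·K).
At constant V, T₂/T₁ = P₂/P₁ ⇒ ΔT = T₁(P₂/P₁ − 1) = 536·(33.4/57.4 − 1) = -224.1 K.
ΔU = (0.366)(20.79)(-224.1) = -1705 J.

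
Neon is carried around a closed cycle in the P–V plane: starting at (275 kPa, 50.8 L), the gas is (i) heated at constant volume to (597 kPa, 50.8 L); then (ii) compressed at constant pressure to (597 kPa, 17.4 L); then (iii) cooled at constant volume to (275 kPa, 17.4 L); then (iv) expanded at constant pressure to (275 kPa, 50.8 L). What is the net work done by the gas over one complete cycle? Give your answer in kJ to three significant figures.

Constant-volume legs do no work.
W(ii) = (597)(17.4 − 50.8) = -19940 J; W(iv) = (275)(50.8 − 17.4) = 9185 J.
W_net = -19940 + 9185 = -10755 J (the counter-clockwise enclosed area).

W_net ≈ -10.8 kJ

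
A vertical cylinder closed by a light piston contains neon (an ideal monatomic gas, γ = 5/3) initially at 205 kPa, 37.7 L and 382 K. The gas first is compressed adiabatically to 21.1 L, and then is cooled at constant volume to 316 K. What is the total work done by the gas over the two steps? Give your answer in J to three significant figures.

Step 1 (adiabatic): W = (P₁V₁ − P₂V₂)/(γ−1) = (7729 − 11380)/0.667 = -5477 J.
Step 2 (isochoric): W = 0 (constant volume).
W_total = -5477 + 0 = -5477 J.

W_total ≈ -5480 J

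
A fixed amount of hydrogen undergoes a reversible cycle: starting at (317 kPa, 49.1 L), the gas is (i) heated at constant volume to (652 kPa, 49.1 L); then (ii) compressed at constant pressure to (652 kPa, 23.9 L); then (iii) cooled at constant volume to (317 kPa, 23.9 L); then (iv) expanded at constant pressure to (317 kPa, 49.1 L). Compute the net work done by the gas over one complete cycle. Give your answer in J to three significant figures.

Constant-volume legs do no work.
W(ii) = (652)(23.9 − 49.1) = -16430 J; W(iv) = (317)(49.1 − 23.9) = 7988 J.
W_net = -16430 + 7988 = -8442 J (the counter-clockwise enclosed area).

W_net ≈ -8440 J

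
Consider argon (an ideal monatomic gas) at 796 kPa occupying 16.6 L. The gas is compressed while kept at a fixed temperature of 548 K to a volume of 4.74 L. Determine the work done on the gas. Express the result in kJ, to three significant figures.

Isothermal: W = nRT ln(V₂/V₁) = P₁V₁ ln(V₂/V₁).
P₁V₁ = (796 kPa)(16.6 L) = 13214 J.
W = 13214 × ln(4.74/16.6) = 13214 × -1.253
W_by_gas = -16561 J; work on gas = −W_by = 16561 J.

W ≈ 16.6 kJ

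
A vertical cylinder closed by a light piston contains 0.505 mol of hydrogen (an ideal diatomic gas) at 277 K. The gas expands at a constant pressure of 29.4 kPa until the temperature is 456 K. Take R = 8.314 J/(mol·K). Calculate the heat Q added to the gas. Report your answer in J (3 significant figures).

Q ≈ 2630 J

Isobaric: W = nRΔT = (0.505)(8.314)(179) = 751.5 J.
ΔU = nCᵥΔT with Cᵥ = 5R/2: ΔU = (0.505)(20.79)(179) = 1879 J.
Q = ΔU + W = 1879 + 751.5 = 2630 J.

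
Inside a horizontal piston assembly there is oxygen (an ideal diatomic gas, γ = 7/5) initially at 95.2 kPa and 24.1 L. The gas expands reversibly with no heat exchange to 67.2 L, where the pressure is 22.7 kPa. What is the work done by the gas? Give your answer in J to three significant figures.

W ≈ 1920 J

Adiabatic: W = (P₁V₁ − P₂V₂)/(γ − 1) with γ = 7/5.
P₁V₁ = 2294 J, P₂V₂ = 1525 J.
W = (2294 − 1525) / 0.4 = 1922 J.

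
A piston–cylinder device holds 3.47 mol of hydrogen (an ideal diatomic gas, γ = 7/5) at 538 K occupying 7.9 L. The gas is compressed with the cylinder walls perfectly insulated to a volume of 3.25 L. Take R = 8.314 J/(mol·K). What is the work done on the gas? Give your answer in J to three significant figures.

Adiabatic: TV^(γ−1) = const with γ = 7/5.
T₂ = T₁ (V₁/V₂)^(γ−1) = 538 × (7.9/3.25)^0.4 = 538 × 1.427 = 767.5 K.
W_by = nCᵥ(T₁ − T₂) = (3.47)(20.79)(538 − 767.5) = -16553 J.
Work on gas = −W_by = 16553 J.

W ≈ 16600 J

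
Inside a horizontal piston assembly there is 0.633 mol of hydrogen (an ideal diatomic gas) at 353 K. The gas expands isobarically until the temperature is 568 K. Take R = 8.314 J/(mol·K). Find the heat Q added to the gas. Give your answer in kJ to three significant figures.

Q ≈ 3.96 kJ

Isobaric: W = nRΔT = (0.633)(8.314)(215) = 1131 J.
ΔU = nCᵥΔT with Cᵥ = 5R/2: ΔU = (0.633)(20.79)(215) = 2829 J.
Q = ΔU + W = 2829 + 1131 = 3960 J.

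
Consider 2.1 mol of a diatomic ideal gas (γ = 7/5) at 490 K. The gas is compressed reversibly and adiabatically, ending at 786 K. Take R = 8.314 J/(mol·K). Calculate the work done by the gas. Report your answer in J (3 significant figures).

Adiabatic ⇒ Q = 0, so W_by = −ΔU = nCᵥ(T₁ − T₂).
Cᵥ = 5R/2 = 20.79 J/(mol·K).
W = (2.1)(20.79)(490 − 786) = -12920 J.

W ≈ -12900 J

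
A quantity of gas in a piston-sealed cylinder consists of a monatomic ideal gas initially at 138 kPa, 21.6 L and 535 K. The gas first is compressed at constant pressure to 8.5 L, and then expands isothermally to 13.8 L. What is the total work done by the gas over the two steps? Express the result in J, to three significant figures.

Step 1 (isobaric): W = PΔV = (138 kPa)(8.5 − 21.6 L) = -1808 J.
After step 1: P = 138 kPa, V = 8.5 L, T = 210.5 K.
Step 2 (isothermal): W = P₁V₁ ln(V₂/V₁) = (1173) ln(13.8/8.5) = 568.4 J.
W_total = -1808 + 568.4 = -1239 J.

W_total ≈ -1240 J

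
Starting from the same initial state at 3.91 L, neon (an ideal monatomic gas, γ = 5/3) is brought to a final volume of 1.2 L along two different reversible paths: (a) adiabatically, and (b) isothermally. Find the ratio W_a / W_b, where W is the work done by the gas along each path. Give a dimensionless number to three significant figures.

Path (a) adiabatic: W = P₁V₁(1 − (V₁/V₂)^(γ−1))/(γ−1) → W_a/(P₁V₁) = -1.797.
Path (b) isothermal: W = P₁V₁ ln(V₂/V₁) → W_b/(P₁V₁) = -1.181.
W_a / W_b = -1.797 / -1.181 = 1.521.

W_a / W_b ≈ 1.52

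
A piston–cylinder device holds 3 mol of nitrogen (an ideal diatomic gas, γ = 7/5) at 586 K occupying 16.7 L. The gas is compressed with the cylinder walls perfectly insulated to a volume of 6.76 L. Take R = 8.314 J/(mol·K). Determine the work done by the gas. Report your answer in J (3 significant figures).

Adiabatic: TV^(γ−1) = const with γ = 7/5.
T₂ = T₁ (V₁/V₂)^(γ−1) = 586 × (16.7/6.76)^0.4 = 586 × 1.436 = 841.4 K.
W_by = nCᵥ(T₁ − T₂) = (3)(20.79)(586 − 841.4) = -15926 J.

W ≈ -15900 J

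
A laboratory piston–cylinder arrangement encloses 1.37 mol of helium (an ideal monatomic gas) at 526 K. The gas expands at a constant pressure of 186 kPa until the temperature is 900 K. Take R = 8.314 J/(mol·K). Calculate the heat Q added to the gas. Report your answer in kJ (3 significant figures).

Q ≈ 10.6 kJ

Isobaric: W = nRΔT = (1.37)(8.314)(374) = 4260 J.
ΔU = nCᵥΔT with Cᵥ = 3R/2: ΔU = (1.37)(12.47)(374) = 6390 J.
Q = ΔU + W = 6390 + 4260 = 10650 J.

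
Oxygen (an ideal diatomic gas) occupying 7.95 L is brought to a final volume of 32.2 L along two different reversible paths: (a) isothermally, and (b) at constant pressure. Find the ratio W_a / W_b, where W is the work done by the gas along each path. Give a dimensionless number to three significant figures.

W_a / W_b ≈ 0.459

Path (a) isothermal: W = P₁V₁ ln(V₂/V₁) → W_a/(P₁V₁) = 1.399.
Path (b) isobaric: W = P₁(V₂ − V₁) → W_b/(P₁V₁) = 3.05.
W_a / W_b = 1.399 / 3.05 = 0.4586.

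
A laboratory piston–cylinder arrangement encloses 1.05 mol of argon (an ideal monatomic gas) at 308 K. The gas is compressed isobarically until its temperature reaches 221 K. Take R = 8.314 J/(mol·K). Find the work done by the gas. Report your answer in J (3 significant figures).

W ≈ -759 J

Isobaric: W = P ΔV = nR ΔT.
W = (1.05)(8.314)(221 − 308) = -759.5 J.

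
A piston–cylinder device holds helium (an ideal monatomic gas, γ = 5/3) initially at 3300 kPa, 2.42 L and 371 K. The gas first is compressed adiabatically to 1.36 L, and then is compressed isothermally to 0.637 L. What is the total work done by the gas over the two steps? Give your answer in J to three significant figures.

W_total ≈ -14500 J

Step 1 (adiabatic): W = (P₁V₁ − P₂V₂)/(γ−1) = (7986 − 11727)/0.667 = -5611 J.
After step 1: P = 8623 kPa, V = 1.36 L, T = 544.8 K.
Step 2 (isothermal): W = P₁V₁ ln(V₂/V₁) = (11727) ln(0.637/1.36) = -8894 J.
W_total = -5611 − 8894 = -14506 J.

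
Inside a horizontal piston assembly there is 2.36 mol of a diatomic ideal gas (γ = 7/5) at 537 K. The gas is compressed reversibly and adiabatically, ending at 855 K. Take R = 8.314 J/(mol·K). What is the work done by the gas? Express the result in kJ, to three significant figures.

Adiabatic ⇒ Q = 0, so W_by = −ΔU = nCᵥ(T₁ − T₂).
Cᵥ = 5R/2 = 20.79 J/(mol·K).
W = (2.36)(20.79)(537 − 855) = -15599 J.

W ≈ -15.6 kJ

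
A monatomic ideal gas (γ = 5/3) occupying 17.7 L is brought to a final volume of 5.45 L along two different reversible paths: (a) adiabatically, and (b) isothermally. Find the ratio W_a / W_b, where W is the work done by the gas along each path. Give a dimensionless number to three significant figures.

Path (a) adiabatic: W = P₁V₁(1 − (V₁/V₂)^(γ−1))/(γ−1) → W_a/(P₁V₁) = -1.79.
Path (b) isothermal: W = P₁V₁ ln(V₂/V₁) → W_b/(P₁V₁) = -1.178.
W_a / W_b = -1.79 / -1.178 = 1.519.

W_a / W_b ≈ 1.52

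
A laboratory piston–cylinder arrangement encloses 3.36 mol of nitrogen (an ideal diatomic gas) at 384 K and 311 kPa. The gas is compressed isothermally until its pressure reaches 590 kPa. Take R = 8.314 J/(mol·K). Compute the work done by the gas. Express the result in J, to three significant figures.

Isothermal process: W = nRT ln(V₂/V₁) = nRT ln(P₁/P₂).
W = (3.36)(8.314)(384) × ln(311/590)
  = 10727 × ln(0.5271) = 10727 × -0.6403
W_by_gas = -6869 J.

W ≈ -6870 J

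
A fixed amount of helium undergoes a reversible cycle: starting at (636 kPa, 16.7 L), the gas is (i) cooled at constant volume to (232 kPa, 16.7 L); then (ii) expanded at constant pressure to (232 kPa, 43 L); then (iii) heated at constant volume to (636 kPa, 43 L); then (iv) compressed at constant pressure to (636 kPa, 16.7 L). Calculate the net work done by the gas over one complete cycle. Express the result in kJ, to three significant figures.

W_net ≈ -10.6 kJ

Constant-volume legs do no work.
W(ii) = (232)(43 − 16.7) = 6102 J; W(iv) = (636)(16.7 − 43) = -16727 J.
W_net = 6102 − 16727 = -10625 J (the counter-clockwise enclosed area).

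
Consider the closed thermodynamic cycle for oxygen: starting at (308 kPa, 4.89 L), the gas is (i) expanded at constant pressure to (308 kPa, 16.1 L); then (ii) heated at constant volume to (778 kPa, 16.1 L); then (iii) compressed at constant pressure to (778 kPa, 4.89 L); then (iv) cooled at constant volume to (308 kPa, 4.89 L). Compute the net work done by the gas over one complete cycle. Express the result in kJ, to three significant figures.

W_net ≈ -5.27 kJ

Constant-volume legs do no work.
W(i) = (308)(16.1 − 4.89) = 3453 J; W(iii) = (778)(4.89 − 16.1) = -8721 J.
W_net = 3453 − 8721 = -5269 J (the counter-clockwise enclosed area).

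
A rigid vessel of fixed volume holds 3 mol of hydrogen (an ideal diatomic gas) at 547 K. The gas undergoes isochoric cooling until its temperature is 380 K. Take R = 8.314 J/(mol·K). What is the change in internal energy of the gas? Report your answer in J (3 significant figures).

ΔU ≈ -10400 J

Constant volume ⇒ W = 0, so Q = ΔU = nCᵥΔT with Cᵥ = 5R/2 = 20.79 J/(mol·K).
ΔU = (3)(20.79)(380 − 547) = -10413 J.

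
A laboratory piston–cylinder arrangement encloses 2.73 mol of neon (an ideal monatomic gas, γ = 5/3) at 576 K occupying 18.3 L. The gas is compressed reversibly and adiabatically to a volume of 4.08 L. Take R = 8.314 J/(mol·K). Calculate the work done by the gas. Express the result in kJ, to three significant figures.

W ≈ -33.7 kJ

Adiabatic: TV^(γ−1) = const with γ = 5/3.
T₂ = T₁ (V₁/V₂)^(γ−1) = 576 × (18.3/4.08)^0.667 = 576 × 2.72 = 1567 K.
W_by = nCᵥ(T₁ − T₂) = (2.73)(12.47)(576 − 1567) = -33725 J.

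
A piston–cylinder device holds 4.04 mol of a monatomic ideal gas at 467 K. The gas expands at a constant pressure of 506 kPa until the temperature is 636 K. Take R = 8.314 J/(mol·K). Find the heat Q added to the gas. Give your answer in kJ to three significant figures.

Q ≈ 14.2 kJ

Isobaric: W = nRΔT = (4.04)(8.314)(169) = 5676 J.
ΔU = nCᵥΔT with Cᵥ = 3R/2: ΔU = (4.04)(12.47)(169) = 8515 J.
Q = ΔU + W = 8515 + 5676 = 14191 J.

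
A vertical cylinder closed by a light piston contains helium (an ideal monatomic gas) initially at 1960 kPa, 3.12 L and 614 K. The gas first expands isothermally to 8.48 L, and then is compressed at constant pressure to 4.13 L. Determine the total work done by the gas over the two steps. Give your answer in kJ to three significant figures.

Step 1 (isothermal): W = P₁V₁ ln(V₂/V₁) = (6115) ln(8.48/3.12) = 6114 J.
After step 1: P = 721.1 kPa, V = 8.48 L, T = 614 K.
Step 2 (isobaric): W = PΔV = (721.1 kPa)(4.13 − 8.48 L) = -3137 J.
W_total = 6114 − 3137 = 2978 J.

W_total ≈ 2.98 kJ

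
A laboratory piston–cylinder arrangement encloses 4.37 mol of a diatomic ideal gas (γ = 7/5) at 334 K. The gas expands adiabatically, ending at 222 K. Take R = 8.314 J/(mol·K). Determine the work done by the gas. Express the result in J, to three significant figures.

W ≈ 10200 J

Adiabatic ⇒ Q = 0, so W_by = −ΔU = nCᵥ(T₁ − T₂).
Cᵥ = 5R/2 = 20.79 J/(mol·K).
W = (4.37)(20.79)(334 − 222) = 10173 J.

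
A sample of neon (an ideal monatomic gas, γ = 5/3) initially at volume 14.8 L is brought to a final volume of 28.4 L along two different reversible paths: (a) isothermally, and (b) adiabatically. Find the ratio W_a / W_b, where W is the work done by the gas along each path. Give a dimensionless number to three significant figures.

Path (a) isothermal: W = P₁V₁ ln(V₂/V₁) → W_a/(P₁V₁) = 0.6518.
Path (b) adiabatic: W = P₁V₁(1 − (V₁/V₂)^(γ−1))/(γ−1) → W_b/(P₁V₁) = 0.5286.
W_a / W_b = 0.6518 / 0.5286 = 1.233.

W_a / W_b ≈ 1.23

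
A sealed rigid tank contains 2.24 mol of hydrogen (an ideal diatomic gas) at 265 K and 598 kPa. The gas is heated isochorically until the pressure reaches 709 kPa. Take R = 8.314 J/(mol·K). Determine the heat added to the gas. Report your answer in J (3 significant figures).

Q ≈ 2290 J

Constant volume ⇒ W = 0, so Q = ΔU = nCᵥΔT with Cᵥ = 5R/2 = 20.79 J/(mol·K).
At constant V, T₂/T₁ = P₂/P₁ ⇒ ΔT = T₁(P₂/P₁ − 1) = 265·(709/598 − 1) = 49.19 K.
ΔU = (2.24)(20.79)(49.19) = 2290 J.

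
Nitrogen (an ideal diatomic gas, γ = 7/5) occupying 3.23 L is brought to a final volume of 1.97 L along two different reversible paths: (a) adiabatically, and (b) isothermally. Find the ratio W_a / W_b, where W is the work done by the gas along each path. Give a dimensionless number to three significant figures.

W_a / W_b ≈ 1.11

Path (a) adiabatic: W = P₁V₁(1 − (V₁/V₂)^(γ−1))/(γ−1) → W_a/(P₁V₁) = -0.5467.
Path (b) isothermal: W = P₁V₁ ln(V₂/V₁) → W_b/(P₁V₁) = -0.4944.
W_a / W_b = -0.5467 / -0.4944 = 1.106.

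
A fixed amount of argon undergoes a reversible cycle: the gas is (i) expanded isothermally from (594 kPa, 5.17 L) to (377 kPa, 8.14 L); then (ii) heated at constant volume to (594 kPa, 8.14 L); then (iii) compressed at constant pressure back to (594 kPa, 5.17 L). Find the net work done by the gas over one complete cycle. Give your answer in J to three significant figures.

W_net ≈ -370 J

Leg (i): W = PᵢVᵢ ln(V_f/Vᵢ) = (3071) ln(8.14/5.17) = 1394 J.
Leg (ii): W = 0.
Leg (iii): W = PΔV = (594)(5.17 − 8.14) = -1764 J.
W_net = 1394 − 1764 = -370.2 J.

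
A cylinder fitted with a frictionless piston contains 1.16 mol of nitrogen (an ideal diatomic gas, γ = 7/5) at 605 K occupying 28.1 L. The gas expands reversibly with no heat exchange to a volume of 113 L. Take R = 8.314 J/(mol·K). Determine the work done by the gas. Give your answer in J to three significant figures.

W ≈ 6230 J

Adiabatic: TV^(γ−1) = const with γ = 7/5.
T₂ = T₁ (V₁/V₂)^(γ−1) = 605 × (28.1/113)^0.4 = 605 × 0.5731 = 346.7 K.
W_by = nCᵥ(T₁ − T₂) = (1.16)(20.79)(605 − 346.7) = 6227 J.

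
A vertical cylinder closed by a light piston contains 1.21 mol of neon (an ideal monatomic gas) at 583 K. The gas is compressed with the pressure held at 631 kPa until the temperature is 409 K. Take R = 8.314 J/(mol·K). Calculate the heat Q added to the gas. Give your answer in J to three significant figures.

Isobaric: W = nRΔT = (1.21)(8.314)(-174) = -1750 J.
ΔU = nCᵥΔT with Cᵥ = 3R/2: ΔU = (1.21)(12.47)(-174) = -2626 J.
Q = ΔU + W = -2626 − 1750 = -4376 J.

Q ≈ -4380 J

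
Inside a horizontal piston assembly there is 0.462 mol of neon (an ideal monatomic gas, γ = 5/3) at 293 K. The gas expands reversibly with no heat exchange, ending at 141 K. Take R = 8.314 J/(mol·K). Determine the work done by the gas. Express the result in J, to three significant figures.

W ≈ 876 J

Adiabatic ⇒ Q = 0, so W_by = −ΔU = nCᵥ(T₁ − T₂).
Cᵥ = 3R/2 = 12.47 J/(mol·K).
W = (0.462)(12.47)(293 − 141) = 875.8 J.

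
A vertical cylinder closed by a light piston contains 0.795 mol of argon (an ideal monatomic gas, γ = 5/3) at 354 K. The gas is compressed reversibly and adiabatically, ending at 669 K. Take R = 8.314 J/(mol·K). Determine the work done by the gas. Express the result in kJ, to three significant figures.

Adiabatic ⇒ Q = 0, so W_by = −ΔU = nCᵥ(T₁ − T₂).
Cᵥ = 3R/2 = 12.47 J/(mol·K).
W = (0.795)(12.47)(354 − 669) = -3123 J.

W ≈ -3.12 kJ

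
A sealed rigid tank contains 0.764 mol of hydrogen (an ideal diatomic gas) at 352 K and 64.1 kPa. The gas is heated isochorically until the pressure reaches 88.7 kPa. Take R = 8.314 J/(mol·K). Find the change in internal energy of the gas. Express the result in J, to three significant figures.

Constant volume ⇒ W = 0, so Q = ΔU = nCᵥΔT with Cᵥ = 5R/2 = 20.79 J/(mol·K).
At constant V, T₂/T₁ = P₂/P₁ ⇒ ΔT = T₁(P₂/P₁ − 1) = 352·(88.7/64.1 − 1) = 135.1 K.
ΔU = (0.764)(20.79)(135.1) = 2145 J.

ΔU ≈ 2150 J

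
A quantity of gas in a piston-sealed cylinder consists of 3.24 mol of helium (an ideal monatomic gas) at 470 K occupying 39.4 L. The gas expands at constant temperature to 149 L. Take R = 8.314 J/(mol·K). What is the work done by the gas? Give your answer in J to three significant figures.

Isothermal: W = nRT ln(V₂/V₁).
W = (3.24)(8.314)(470) × ln(149/39.4)
  = 12661 × 1.33
W_by_gas = 16841 J.

W ≈ 16800 J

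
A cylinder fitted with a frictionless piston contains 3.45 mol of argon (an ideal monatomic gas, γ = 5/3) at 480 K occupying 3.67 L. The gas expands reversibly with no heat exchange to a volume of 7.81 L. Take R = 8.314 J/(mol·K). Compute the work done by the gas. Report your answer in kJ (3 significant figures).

W ≈ 8.17 kJ

Adiabatic: TV^(γ−1) = const with γ = 5/3.
T₂ = T₁ (V₁/V₂)^(γ−1) = 480 × (3.67/7.81)^0.667 = 480 × 0.6044 = 290.1 K.
W_by = nCᵥ(T₁ − T₂) = (3.45)(12.47)(480 − 290.1) = 8169 J.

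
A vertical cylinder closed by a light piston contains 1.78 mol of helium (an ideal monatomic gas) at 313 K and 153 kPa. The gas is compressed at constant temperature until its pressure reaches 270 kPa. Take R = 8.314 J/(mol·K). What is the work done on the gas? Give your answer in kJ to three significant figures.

W ≈ 2.63 kJ

Isothermal process: W = nRT ln(V₂/V₁) = nRT ln(P₁/P₂).
W = (1.78)(8.314)(313) × ln(153/270)
  = 4632 × ln(0.5667) = 4632 × -0.568
W_by_gas = -2631 J; work on gas = −W_by = 2631 J.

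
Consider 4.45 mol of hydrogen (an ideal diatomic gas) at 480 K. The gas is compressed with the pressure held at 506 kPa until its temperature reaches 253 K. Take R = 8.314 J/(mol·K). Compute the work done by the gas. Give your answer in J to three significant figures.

W ≈ -8400 J

Isobaric: W = P ΔV = nR ΔT.
W = (4.45)(8.314)(253 − 480) = -8398 J.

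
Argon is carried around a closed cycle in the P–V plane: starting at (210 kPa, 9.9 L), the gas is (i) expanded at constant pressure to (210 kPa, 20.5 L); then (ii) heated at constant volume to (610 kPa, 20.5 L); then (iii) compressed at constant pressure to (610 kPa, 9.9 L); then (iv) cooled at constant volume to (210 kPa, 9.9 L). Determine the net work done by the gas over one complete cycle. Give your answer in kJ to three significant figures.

Constant-volume legs do no work.
W(i) = (210)(20.5 − 9.9) = 2226 J; W(iii) = (610)(9.9 − 20.5) = -6466 J.
W_net = 2226 − 6466 = -4240 J (the counter-clockwise enclosed area).

W_net ≈ -4.24 kJ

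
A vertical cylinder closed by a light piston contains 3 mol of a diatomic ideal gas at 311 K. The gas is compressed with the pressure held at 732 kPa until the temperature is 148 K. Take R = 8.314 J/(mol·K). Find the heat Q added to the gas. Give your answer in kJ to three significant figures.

Q ≈ -14.2 kJ

Isobaric: W = nRΔT = (3)(8.314)(-163) = -4066 J.
ΔU = nCᵥΔT with Cᵥ = 5R/2: ΔU = (3)(20.79)(-163) = -10164 J.
Q = ΔU + W = -10164 − 4066 = -14229 J.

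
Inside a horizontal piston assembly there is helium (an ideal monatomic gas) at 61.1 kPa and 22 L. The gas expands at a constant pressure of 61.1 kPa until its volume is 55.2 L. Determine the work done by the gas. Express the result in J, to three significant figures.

Isobaric: W = P ΔV.
W = (61.1 kPa)(55.2 − 22 L) = (61.1)(33.2) = 2029 J.

W ≈ 2030 J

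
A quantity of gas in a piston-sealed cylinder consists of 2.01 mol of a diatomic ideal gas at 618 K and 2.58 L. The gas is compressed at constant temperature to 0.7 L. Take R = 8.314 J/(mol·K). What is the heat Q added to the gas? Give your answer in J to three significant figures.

Isothermal ⇒ ΔU = 0, so Q = W = nRT ln(V₂/V₁).
Q = (2.01)(8.314)(618) ln(0.7/2.58) = 10327 × -1.304 = -13472 J.

Q ≈ -13500 J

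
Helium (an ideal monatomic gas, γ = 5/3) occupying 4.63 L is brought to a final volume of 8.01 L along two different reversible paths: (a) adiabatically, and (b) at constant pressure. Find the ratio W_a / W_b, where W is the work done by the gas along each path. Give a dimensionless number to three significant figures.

W_a / W_b ≈ 0.629

Path (a) adiabatic: W = P₁V₁(1 − (V₁/V₂)^(γ−1))/(γ−1) → W_a/(P₁V₁) = 0.4591.
Path (b) isobaric: W = P₁(V₂ − V₁) → W_b/(P₁V₁) = 0.73.
W_a / W_b = 0.4591 / 0.73 = 0.6289.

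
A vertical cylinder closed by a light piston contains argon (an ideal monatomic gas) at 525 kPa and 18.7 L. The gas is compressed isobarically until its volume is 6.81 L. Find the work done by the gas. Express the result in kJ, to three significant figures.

Isobaric: W = P ΔV.
W = (525 kPa)(6.81 − 18.7 L) = (525)(-11.89) = -6242 J.

W ≈ -6.24 kJ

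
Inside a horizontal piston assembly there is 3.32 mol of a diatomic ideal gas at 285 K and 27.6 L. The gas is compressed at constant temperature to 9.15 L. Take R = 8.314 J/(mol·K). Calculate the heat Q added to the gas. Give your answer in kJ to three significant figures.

Isothermal ⇒ ΔU = 0, so Q = W = nRT ln(V₂/V₁).
Q = (3.32)(8.314)(285) ln(9.15/27.6) = 7867 × -1.104 = -8685 J.

Q ≈ -8.69 kJ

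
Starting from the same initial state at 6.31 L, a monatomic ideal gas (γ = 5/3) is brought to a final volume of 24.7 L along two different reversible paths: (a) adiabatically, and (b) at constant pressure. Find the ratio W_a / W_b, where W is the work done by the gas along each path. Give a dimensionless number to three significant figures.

W_a / W_b ≈ 0.307

Path (a) adiabatic: W = P₁V₁(1 − (V₁/V₂)^(γ−1))/(γ−1) → W_a/(P₁V₁) = 0.8961.
Path (b) isobaric: W = P₁(V₂ − V₁) → W_b/(P₁V₁) = 2.914.
W_a / W_b = 0.8961 / 2.914 = 0.3075.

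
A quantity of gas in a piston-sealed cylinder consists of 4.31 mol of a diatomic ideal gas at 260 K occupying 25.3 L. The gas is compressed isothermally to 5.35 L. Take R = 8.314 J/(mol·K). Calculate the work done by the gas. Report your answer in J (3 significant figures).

Isothermal: W = nRT ln(V₂/V₁).
W = (4.31)(8.314)(260) × ln(5.35/25.3)
  = 9317 × -1.554
W_by_gas = -14475 J.

W ≈ -14500 J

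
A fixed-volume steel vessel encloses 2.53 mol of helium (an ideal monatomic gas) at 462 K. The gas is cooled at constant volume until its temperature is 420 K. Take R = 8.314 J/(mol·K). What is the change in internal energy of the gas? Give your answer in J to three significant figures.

Constant volume ⇒ W = 0, so Q = ΔU = nCᵥΔT with Cᵥ = 3R/2 = 12.47 J/(mol·K).
ΔU = (2.53)(12.47)(420 − 462) = -1325 J.

ΔU ≈ -1330 J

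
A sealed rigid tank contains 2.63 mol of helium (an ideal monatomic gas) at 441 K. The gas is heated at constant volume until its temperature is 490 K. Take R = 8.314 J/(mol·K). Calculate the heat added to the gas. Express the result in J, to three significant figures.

Constant volume ⇒ W = 0, so Q = ΔU = nCᵥΔT with Cᵥ = 3R/2 = 12.47 J/(mol·K).
ΔU = (2.63)(12.47)(490 − 441) = 1607 J.

Q ≈ 1610 J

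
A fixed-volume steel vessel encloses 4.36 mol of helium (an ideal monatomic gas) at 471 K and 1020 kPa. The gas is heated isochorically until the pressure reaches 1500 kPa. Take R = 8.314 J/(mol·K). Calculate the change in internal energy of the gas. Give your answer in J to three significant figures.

ΔU ≈ 12100 J

Constant volume ⇒ W = 0, so Q = ΔU = nCᵥΔT with Cᵥ = 3R/2 = 12.47 J/(mol·K).
At constant V, T₂/T₁ = P₂/P₁ ⇒ ΔT = T₁(P₂/P₁ − 1) = 471·(1500/1020 − 1) = 221.6 K.
ΔU = (4.36)(12.47)(221.6) = 12052 J.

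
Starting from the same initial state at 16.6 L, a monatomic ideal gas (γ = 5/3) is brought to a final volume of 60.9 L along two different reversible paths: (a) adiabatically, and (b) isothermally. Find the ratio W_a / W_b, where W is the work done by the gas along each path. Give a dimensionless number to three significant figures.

W_a / W_b ≈ 0.669

Path (a) adiabatic: W = P₁V₁(1 − (V₁/V₂)^(γ−1))/(γ−1) → W_a/(P₁V₁) = 0.8694.
Path (b) isothermal: W = P₁V₁ ln(V₂/V₁) → W_b/(P₁V₁) = 1.3.
W_a / W_b = 0.8694 / 1.3 = 0.6689.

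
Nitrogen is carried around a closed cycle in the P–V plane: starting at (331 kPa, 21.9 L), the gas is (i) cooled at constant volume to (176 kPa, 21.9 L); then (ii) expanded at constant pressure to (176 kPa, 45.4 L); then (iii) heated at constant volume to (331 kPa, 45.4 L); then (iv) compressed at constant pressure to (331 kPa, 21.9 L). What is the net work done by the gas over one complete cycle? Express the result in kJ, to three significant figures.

W_net ≈ -3.64 kJ

Constant-volume legs do no work.
W(ii) = (176)(45.4 − 21.9) = 4136 J; W(iv) = (331)(21.9 − 45.4) = -7778 J.
W_net = 4136 − 7778 = -3642 J (the counter-clockwise enclosed area).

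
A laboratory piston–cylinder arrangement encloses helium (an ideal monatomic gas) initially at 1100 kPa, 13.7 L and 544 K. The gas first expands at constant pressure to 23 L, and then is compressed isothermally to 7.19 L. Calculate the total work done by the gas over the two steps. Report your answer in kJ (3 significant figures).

Step 1 (isobaric): W = PΔV = (1100 kPa)(23 − 13.7 L) = 10230 J.
After step 1: P = 1100 kPa, V = 23 L, T = 913.3 K.
Step 2 (isothermal): W = P₁V₁ ln(V₂/V₁) = (25300) ln(7.19/23) = -29419 J.
W_total = 10230 − 29419 = -19189 J.

W_total ≈ -19.2 kJ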